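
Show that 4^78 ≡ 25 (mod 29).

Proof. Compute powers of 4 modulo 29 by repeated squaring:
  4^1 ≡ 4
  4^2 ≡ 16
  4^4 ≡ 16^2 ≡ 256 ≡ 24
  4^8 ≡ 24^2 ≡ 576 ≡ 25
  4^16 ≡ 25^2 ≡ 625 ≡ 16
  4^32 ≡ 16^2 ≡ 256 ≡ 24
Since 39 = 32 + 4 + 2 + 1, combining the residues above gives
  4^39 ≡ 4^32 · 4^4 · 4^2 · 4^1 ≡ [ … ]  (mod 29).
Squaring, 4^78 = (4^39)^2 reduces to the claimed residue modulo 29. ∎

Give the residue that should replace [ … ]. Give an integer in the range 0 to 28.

4^32 · 4^4 · 4^2 · 4^1 ≡ 24 · 24 · 16 · 4 = 36864.
36864 mod 29 = 5, so 4^39 ≡ 5 (mod 29).

5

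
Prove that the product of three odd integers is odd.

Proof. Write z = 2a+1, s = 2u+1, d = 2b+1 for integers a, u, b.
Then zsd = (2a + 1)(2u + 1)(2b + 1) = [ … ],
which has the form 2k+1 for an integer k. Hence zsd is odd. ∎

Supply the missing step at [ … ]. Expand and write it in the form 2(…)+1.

2(4abu + 2ab + 2au + a + 2bu + b + u) + 1

Expanding: (2a + 1)(2u + 1)(2b + 1) = 8abu + 4ab + 4au + 2a + 4bu + 2b + 2u + 1.
Every term except the constant is even, so this is 2(4abu + 2ab + 2au + a + 2bu + b + u) + 1,
and 4abu + 2ab + 2au + a + 2bu + b + u ∈ ℤ gives the required form.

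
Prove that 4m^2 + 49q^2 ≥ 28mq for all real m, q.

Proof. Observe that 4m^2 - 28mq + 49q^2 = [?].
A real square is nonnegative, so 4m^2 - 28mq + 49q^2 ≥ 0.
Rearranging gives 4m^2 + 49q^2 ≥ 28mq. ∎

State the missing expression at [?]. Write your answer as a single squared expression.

4m^2 - 28mq + 49q^2 is a perfect-square trinomial: the outer terms are (2m)^2 and (7q)^2, and the cross term is -2·2m·7q.
So 4m^2 - 28mq + 49q^2 = (2m - 7q)^2 ≥ 0.

(2m - 7q)^2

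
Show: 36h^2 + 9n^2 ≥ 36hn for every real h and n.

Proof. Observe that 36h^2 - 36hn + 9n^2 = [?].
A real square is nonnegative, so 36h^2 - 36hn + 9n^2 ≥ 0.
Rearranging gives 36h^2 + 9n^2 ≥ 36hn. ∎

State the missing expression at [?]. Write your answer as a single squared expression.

36h^2 - 36hn + 9n^2 is a perfect-square trinomial: the outer terms are (6h)^2 and (3n)^2, and the cross term is -2·6h·3n.
So 36h^2 - 36hn + 9n^2 = (6h - 3n)^2 ≥ 0.

(6h - 3n)^2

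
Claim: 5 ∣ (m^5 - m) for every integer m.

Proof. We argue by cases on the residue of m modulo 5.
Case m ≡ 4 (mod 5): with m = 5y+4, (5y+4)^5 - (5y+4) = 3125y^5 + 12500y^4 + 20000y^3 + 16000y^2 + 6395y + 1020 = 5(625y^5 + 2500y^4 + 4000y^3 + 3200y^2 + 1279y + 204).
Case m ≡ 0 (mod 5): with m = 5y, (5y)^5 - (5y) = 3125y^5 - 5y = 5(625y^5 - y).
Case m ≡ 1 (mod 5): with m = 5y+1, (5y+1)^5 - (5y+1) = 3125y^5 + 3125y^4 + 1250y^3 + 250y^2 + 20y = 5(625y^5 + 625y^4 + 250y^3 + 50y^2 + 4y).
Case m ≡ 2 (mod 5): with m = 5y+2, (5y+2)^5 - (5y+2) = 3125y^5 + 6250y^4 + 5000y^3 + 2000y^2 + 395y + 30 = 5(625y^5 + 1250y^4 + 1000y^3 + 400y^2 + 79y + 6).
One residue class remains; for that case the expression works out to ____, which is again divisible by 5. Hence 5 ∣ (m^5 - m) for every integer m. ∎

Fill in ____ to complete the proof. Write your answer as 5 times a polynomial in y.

Only m ≡ 3 (mod 5) is unaccounted for. Put m = 5y+3:
(5y+3)^5 - (5y+3) expands to 3125y^5 + 9375y^4 + 11250y^3 + 6750y^2 + 2020y + 240,
and factoring out 5 leaves 5(625y^5 + 1875y^4 + 2250y^3 + 1350y^2 + 404y + 48).

5(625y^5 + 1875y^4 + 2250y^3 + 1350y^2 + 404y + 48)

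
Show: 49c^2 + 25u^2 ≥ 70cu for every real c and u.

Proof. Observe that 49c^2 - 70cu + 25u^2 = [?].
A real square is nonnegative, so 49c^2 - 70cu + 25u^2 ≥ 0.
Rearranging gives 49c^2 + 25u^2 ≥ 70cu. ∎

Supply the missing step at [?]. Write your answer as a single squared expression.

(7c - 5u)^2

The leading and trailing coefficients are 7^2 and 5^2, and 70 = 2·7·5, so the trinomial is (7c - 5u)^2.
Hence 49c^2 - 70cu + 25u^2 ≥ 0.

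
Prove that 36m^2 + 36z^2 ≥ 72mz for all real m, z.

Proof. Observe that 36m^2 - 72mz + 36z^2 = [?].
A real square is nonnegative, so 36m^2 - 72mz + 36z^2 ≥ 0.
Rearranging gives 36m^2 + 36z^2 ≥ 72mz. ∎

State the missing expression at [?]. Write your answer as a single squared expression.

36m^2 - 72mz + 36z^2 is a perfect-square trinomial: the outer terms are (6m)^2 and (6z)^2, and the cross term is -2·6m·6z.
So 36m^2 - 72mz + 36z^2 = (6m - 6z)^2 ≥ 0.

(6m - 6z)^2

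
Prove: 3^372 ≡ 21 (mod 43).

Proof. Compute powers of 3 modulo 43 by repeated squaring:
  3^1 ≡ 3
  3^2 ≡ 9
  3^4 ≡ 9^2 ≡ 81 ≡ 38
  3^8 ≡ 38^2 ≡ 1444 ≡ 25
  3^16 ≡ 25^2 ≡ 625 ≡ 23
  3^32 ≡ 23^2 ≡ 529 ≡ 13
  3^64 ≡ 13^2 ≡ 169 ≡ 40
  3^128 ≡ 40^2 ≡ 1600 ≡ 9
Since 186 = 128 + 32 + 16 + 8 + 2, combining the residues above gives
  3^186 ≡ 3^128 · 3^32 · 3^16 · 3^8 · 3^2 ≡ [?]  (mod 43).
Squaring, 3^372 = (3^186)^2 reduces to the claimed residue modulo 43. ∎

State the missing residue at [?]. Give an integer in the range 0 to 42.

Multiply the listed residues: 9 · 13 · 23 · 25 · 9 = 117 → 2691 → 67275 → 605475.
Reducing modulo 43: 605475 = 14080·43 + 35, so 3^186 ≡ 35.

35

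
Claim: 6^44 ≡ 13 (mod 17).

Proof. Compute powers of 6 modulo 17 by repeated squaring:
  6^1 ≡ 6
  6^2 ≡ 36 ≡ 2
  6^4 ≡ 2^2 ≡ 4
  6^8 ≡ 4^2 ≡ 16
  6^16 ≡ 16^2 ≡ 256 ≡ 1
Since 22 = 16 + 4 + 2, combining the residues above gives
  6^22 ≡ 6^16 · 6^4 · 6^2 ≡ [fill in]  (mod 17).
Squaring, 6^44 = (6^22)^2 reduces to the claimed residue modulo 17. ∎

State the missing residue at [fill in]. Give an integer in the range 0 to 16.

6^16 · 6^4 · 6^2 ≡ 1 · 4 · 2 = 8.
8 mod 17 = 8, so 6^22 ≡ 8 (mod 17).

8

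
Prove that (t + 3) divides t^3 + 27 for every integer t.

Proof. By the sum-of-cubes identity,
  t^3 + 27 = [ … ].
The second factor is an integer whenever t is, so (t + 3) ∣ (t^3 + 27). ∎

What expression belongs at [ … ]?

(t + 3)(t^2 - 3t + 9)

Polynomial division of t^3 + 27 by t + 3 leaves remainder 0 and quotient t^2 - 3t + 9.
Hence t^3 + 27 = (t + 3)(t^2 - 3t + 9).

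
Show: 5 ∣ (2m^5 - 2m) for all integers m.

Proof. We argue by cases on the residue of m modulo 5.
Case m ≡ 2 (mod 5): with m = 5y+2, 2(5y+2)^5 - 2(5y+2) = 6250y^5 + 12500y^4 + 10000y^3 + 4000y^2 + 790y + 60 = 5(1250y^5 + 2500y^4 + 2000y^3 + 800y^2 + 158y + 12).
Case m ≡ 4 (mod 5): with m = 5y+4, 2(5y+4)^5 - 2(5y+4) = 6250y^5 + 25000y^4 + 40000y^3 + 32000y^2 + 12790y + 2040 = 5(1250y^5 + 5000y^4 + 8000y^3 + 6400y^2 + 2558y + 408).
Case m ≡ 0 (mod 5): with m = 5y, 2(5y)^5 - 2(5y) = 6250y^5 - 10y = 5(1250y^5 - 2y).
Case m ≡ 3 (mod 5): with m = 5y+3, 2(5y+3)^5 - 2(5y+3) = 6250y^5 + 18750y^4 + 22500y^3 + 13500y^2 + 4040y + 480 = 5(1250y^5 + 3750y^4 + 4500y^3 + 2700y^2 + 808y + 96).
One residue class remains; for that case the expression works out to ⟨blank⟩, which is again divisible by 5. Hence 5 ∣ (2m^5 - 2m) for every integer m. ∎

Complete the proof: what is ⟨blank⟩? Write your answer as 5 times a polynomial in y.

5(1250y^5 + 1250y^4 + 500y^3 + 100y^2 + 8y)

Only m ≡ 1 (mod 5) is unaccounted for. Put m = 5y+1:
2(5y+1)^5 - 2(5y+1) expands to 6250y^5 + 6250y^4 + 2500y^3 + 500y^2 + 40y,
and factoring out 5 leaves 5(1250y^5 + 1250y^4 + 500y^3 + 100y^2 + 8y).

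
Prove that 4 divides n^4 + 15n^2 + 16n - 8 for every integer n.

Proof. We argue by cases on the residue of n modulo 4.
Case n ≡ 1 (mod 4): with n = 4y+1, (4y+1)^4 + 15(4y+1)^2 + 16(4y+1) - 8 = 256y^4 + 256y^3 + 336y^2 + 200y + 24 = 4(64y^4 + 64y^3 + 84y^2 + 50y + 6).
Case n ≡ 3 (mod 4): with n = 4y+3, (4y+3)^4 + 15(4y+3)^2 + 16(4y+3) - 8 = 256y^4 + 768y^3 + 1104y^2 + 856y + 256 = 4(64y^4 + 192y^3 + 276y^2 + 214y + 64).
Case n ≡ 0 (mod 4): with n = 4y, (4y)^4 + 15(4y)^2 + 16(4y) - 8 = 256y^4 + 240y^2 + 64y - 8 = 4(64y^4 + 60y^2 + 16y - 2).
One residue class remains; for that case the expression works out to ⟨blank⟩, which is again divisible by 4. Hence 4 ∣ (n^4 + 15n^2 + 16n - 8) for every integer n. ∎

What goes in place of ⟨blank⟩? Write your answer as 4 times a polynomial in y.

The residues treated are {1, 3, 0}, so the missing case is n ≡ 2 (mod 4); write n = 4y+2.
Then (4y+2)^4 + 15(4y+2)^2 + 16(4y+2) - 8 = 256y^4 + 512y^3 + 624y^2 + 432y + 100 = 4(64y^4 + 128y^3 + 156y^2 + 108y + 25).

4(64y^4 + 128y^3 + 156y^2 + 108y + 25)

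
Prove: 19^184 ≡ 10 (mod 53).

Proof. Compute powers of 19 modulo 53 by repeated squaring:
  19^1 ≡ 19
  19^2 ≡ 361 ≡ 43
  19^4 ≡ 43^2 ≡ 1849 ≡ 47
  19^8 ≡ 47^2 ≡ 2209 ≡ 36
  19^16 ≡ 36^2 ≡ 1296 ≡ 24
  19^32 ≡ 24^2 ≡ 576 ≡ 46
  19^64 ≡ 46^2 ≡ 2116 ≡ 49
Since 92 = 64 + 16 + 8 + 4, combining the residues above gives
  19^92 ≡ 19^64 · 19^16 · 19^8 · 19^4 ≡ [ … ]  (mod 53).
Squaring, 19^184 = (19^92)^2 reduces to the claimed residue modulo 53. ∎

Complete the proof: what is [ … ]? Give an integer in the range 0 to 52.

19^64 · 19^16 · 19^8 · 19^4 ≡ 49 · 24 · 36 · 47 = 1989792.
1989792 mod 53 = 13, so 19^92 ≡ 13 (mod 53).

13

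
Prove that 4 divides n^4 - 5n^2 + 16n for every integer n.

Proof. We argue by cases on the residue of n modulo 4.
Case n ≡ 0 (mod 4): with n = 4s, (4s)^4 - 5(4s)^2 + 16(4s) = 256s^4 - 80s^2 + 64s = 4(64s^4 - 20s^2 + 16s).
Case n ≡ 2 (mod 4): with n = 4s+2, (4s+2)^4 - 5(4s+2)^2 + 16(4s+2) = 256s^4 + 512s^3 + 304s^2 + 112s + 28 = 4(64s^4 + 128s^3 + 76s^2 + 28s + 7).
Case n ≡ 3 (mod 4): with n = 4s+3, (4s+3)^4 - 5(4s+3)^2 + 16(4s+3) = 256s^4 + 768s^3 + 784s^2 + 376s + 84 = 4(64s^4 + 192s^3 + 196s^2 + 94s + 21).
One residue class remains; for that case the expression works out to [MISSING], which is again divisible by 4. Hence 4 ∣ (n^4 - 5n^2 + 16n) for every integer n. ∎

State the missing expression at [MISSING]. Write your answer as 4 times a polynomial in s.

The residues treated are {0, 2, 3}, so the missing case is n ≡ 1 (mod 4); write n = 4s+1.
Then (4s+1)^4 - 5(4s+1)^2 + 16(4s+1) = 256s^4 + 256s^3 + 16s^2 + 40s + 12 = 4(64s^4 + 64s^3 + 4s^2 + 10s + 3).

4(64s^4 + 64s^3 + 4s^2 + 10s + 3)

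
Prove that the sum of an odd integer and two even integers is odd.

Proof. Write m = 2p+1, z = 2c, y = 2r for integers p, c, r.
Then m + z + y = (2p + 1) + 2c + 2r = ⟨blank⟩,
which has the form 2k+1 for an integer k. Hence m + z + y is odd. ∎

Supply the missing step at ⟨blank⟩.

2(c + p + r) + 1

(2p + 1) + 2c + 2r = 2c + 2p + 2r + 1
= 2(c + p + r) + 1.
Since c + p + r is an integer, the sum is of the form 2k+1 for an integer k.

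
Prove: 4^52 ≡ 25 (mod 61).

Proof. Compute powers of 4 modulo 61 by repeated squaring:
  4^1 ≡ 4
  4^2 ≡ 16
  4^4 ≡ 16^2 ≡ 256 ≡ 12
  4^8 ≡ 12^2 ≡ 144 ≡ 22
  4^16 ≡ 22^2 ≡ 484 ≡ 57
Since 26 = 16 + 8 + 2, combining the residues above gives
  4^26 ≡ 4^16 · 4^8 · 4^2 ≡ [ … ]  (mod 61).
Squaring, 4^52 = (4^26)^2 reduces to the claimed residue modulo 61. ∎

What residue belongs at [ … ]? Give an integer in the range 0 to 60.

Multiply the listed residues: 57 · 22 · 16 = 1254 → 20064.
Reducing modulo 61: 20064 = 328·61 + 56, so 4^26 ≡ 56.

56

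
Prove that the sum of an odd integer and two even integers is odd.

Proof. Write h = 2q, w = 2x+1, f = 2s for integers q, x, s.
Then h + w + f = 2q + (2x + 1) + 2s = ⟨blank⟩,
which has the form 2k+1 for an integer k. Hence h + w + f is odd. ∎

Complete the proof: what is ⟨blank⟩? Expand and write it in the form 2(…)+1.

2q + (2x + 1) + 2s = 2q + 2s + 2x + 1
= 2(q + s + x) + 1.
Since q + s + x is an integer, the sum is of the form 2k+1 for an integer k.

2(q + s + x) + 1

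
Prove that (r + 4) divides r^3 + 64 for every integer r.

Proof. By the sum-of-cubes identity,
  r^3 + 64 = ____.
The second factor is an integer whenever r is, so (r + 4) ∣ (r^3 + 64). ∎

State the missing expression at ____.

(r + 4)(r^2 - 4r + 16)

a^3 + b^3 = (a + b)(a^2 - ab + b^2). With a = r, b = 4:
r^3 + 64 = (r + 4)(r^2 - 4r + 16).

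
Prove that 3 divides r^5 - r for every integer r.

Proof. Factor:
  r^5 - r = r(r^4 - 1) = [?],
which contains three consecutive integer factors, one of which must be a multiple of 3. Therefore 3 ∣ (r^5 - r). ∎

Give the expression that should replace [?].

(r - 1)r(r + 1)(r^2 + 1)

r^4 - 1 = (r^2 - 1)(r^2 + 1), and r^2 - 1 = (r-1)(r+1).
So r(r^4 - 1) = (r - 1)r(r + 1)(r^2 + 1).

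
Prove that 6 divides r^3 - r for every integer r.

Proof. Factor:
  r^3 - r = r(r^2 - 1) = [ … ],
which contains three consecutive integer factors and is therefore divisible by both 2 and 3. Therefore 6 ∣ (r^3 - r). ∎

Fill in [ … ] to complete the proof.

(r - 1)r(r + 1)

r(r^2 - 1) = r(r - 1)(r + 1) = (r - 1)r(r + 1).
These three factors are consecutive integers, so their product is divisible by 6.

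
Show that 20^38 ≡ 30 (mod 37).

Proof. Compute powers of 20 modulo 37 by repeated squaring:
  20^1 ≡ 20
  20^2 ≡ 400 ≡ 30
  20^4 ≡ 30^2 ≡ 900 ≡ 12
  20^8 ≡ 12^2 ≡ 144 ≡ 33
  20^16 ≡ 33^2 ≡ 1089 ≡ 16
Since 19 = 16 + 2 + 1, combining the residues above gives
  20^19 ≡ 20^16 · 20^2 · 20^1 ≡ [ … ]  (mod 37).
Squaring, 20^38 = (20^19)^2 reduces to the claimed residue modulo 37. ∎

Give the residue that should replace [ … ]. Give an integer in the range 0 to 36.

20^16 · 20^2 · 20^1 ≡ 16 · 30 · 20 = 9600.
9600 mod 37 = 17, so 20^19 ≡ 17 (mod 37).

17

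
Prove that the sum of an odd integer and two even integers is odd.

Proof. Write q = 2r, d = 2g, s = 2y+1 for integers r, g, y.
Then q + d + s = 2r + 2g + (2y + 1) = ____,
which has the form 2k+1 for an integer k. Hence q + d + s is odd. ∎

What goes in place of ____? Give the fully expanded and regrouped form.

2r + 2g + (2y + 1) = 2g + 2r + 2y + 1
= 2(g + r + y) + 1.
Since g + r + y is an integer, the sum is of the form 2k+1 for an integer k.

2(g + r + y) + 1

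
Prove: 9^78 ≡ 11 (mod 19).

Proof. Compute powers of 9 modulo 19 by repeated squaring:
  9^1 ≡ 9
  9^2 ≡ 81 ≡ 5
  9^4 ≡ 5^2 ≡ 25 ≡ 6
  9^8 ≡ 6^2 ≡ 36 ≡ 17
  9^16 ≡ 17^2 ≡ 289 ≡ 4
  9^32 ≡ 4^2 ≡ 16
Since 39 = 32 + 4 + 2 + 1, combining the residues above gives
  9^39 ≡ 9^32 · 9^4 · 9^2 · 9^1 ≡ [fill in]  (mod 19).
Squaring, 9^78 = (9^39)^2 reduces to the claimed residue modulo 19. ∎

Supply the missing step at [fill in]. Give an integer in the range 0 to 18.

7

9^32 · 9^4 · 9^2 · 9^1 ≡ 16 · 6 · 5 · 9 = 4320.
4320 mod 19 = 7, so 9^39 ≡ 7 (mod 19).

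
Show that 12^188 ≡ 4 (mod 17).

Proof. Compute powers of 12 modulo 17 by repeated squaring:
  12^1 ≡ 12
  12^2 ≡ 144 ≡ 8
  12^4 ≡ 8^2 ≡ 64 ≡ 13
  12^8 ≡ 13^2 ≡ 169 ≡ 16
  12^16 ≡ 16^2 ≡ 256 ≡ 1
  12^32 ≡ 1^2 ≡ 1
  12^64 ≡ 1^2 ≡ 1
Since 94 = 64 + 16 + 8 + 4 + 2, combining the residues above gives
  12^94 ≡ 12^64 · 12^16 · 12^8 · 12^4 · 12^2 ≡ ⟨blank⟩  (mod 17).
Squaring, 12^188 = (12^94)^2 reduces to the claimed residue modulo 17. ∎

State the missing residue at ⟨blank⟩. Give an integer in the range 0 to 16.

12^64 · 12^16 · 12^8 · 12^4 · 12^2 ≡ 1 · 1 · 16 · 13 · 8 = 1664.
1664 mod 17 = 15, so 12^94 ≡ 15 (mod 17).

15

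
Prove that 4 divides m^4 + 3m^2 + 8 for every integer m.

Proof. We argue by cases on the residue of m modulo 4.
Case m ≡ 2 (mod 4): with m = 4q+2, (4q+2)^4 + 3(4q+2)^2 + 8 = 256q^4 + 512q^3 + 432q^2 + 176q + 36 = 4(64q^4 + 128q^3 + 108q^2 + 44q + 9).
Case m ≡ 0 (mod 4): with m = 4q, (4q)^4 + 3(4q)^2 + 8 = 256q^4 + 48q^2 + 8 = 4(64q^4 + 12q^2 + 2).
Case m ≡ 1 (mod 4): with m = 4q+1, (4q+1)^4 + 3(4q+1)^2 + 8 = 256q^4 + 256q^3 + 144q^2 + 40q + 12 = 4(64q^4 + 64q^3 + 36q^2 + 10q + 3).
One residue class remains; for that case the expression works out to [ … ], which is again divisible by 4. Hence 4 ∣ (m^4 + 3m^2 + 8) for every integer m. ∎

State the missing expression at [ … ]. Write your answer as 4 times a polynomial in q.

4(64q^4 + 192q^3 + 228q^2 + 126q + 29)

The residues treated are {2, 0, 1}, so the missing case is m ≡ 3 (mod 4); write m = 4q+3.
Then (4q+3)^4 + 3(4q+3)^2 + 8 = 256q^4 + 768q^3 + 912q^2 + 504q + 116 = 4(64q^4 + 192q^3 + 228q^2 + 126q + 29).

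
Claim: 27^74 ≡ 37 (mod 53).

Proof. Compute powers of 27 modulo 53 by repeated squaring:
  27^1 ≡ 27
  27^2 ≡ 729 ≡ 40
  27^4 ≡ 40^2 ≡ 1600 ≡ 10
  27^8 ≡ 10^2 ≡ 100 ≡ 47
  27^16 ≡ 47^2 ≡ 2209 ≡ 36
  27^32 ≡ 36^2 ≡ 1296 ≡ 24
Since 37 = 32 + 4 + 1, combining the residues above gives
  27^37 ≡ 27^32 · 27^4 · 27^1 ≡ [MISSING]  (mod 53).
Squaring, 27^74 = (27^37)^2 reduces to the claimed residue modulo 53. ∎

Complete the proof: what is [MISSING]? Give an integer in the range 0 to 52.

27^32 · 27^4 · 27^1 ≡ 24 · 10 · 27 = 6480.
6480 mod 53 = 14, so 27^37 ≡ 14 (mod 53).

14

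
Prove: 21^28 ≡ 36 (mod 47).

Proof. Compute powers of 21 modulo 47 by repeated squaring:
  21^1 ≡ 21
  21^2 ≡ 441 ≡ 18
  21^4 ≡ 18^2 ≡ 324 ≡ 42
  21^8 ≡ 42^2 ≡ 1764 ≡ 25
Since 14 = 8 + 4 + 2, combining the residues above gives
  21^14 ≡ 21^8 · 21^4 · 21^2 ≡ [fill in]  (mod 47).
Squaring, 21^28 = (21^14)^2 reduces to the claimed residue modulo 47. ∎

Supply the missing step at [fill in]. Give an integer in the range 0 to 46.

6

Multiply the listed residues: 25 · 42 · 18 = 1050 → 18900.
Reducing modulo 47: 18900 = 402·47 + 6, so 21^14 ≡ 6.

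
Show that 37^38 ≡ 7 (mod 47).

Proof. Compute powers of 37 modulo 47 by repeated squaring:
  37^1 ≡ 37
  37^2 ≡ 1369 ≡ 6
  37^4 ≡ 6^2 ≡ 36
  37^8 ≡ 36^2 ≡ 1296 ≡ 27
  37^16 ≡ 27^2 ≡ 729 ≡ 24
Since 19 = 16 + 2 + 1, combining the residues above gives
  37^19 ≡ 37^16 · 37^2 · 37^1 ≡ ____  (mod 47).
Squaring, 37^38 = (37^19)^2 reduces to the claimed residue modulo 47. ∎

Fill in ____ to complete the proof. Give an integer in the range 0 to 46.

Multiply the listed residues: 24 · 6 · 37 = 144 → 5328.
Reducing modulo 47: 5328 = 113·47 + 17, so 37^19 ≡ 17.

17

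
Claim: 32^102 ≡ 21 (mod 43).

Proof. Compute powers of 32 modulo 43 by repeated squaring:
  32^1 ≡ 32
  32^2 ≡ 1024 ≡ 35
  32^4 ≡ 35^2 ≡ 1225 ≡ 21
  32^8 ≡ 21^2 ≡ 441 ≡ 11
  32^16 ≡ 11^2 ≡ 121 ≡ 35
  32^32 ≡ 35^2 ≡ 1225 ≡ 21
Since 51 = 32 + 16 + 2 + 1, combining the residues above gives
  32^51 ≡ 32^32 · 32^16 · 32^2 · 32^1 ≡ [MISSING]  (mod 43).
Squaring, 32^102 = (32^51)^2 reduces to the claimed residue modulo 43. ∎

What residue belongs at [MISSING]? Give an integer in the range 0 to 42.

Multiply the listed residues: 21 · 35 · 35 · 32 = 735 → 25725 → 823200.
Reducing modulo 43: 823200 = 19144·43 + 8, so 32^51 ≡ 8.

8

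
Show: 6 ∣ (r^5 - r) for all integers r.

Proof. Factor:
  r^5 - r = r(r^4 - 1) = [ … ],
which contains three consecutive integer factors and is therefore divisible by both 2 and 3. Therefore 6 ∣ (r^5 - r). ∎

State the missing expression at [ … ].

(r - 1)r(r + 1)(r^2 + 1)

r^4 - 1 = (r^2 - 1)(r^2 + 1), and r^2 - 1 = (r-1)(r+1).
So r(r^4 - 1) = (r - 1)r(r + 1)(r^2 + 1).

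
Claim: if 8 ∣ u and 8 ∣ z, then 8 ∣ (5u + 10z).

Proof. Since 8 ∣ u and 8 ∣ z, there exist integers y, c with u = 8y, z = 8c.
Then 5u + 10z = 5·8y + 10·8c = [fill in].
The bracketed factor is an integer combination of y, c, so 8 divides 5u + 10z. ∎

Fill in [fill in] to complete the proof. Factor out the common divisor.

Pull the common 8 out of every term: 5·8y + 10·8c = 8(10c + 5y).
10c + 5y is an integer, which exhibits the divisibility.

8(10c + 5y)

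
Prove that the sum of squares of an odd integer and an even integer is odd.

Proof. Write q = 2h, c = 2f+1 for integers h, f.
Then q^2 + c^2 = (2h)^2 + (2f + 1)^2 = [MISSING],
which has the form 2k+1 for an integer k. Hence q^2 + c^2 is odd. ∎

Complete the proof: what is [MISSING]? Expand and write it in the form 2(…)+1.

2(2f^2 + 2f + 2h^2) + 1

Expanding: (2h)^2 + (2f + 1)^2 = 4f^2 + 4f + 4h^2 + 1.
Every term except the constant is even, so this is 2(2f^2 + 2f + 2h^2) + 1,
and 2f^2 + 2f + 2h^2 ∈ ℤ gives the required form.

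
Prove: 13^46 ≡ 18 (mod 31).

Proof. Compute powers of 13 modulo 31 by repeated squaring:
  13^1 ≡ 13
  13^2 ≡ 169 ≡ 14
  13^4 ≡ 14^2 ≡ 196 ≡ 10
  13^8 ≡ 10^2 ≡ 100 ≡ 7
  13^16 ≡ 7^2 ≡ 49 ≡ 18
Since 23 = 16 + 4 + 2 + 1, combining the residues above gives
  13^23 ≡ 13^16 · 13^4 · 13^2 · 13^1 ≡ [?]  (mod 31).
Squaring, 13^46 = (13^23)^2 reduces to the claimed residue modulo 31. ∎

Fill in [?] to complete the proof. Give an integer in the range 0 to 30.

24

13^16 · 13^4 · 13^2 · 13^1 ≡ 18 · 10 · 14 · 13 = 32760.
32760 mod 31 = 24, so 13^23 ≡ 24 (mod 31).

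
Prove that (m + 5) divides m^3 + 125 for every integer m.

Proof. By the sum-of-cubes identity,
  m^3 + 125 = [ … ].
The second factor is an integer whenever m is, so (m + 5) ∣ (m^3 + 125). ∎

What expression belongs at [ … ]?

a^3 + b^3 = (a + b)(a^2 - ab + b^2). With a = m, b = 5:
m^3 + 125 = (m + 5)(m^2 - 5m + 25).

(m + 5)(m^2 - 5m + 25)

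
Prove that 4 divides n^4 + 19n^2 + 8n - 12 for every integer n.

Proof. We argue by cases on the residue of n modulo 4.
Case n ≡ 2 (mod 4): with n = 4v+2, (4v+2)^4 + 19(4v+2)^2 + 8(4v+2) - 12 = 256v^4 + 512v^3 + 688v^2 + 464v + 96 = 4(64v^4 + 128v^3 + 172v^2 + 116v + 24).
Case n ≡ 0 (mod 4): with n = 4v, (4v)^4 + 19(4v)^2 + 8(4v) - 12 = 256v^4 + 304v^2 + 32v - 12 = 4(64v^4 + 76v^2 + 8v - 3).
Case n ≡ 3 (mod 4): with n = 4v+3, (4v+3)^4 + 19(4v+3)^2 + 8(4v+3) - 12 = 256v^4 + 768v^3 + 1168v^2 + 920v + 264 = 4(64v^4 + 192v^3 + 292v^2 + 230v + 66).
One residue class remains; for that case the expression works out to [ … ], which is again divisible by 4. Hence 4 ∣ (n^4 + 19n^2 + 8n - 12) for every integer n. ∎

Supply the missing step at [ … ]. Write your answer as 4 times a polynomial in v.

4(64v^4 + 64v^3 + 100v^2 + 50v + 4)

The residues treated are {2, 0, 3}, so the missing case is n ≡ 1 (mod 4); write n = 4v+1.
Then (4v+1)^4 + 19(4v+1)^2 + 8(4v+1) - 12 = 256v^4 + 256v^3 + 400v^2 + 200v + 16 = 4(64v^4 + 64v^3 + 100v^2 + 50v + 4).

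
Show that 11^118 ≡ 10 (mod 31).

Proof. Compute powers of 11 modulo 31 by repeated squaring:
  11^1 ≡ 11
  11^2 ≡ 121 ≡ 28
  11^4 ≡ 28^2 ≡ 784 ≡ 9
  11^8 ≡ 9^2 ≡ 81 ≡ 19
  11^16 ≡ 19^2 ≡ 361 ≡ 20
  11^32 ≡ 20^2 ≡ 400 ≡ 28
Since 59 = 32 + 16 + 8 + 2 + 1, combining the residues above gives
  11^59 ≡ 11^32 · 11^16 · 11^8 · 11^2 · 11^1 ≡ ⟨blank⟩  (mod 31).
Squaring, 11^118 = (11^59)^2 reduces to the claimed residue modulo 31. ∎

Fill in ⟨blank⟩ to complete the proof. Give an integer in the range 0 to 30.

11^32 · 11^16 · 11^8 · 11^2 · 11^1 ≡ 28 · 20 · 19 · 28 · 11 = 3277120.
3277120 mod 31 = 17, so 11^59 ≡ 17 (mod 31).

17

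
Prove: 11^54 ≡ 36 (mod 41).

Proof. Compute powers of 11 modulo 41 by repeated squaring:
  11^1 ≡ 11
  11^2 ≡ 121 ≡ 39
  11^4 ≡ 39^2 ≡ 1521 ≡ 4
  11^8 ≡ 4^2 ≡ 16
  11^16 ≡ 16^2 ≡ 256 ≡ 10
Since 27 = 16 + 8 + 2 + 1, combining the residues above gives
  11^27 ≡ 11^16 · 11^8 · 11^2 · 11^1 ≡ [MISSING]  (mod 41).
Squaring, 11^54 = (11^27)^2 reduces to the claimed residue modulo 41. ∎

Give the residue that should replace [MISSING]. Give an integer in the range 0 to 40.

6

Multiply the listed residues: 10 · 16 · 39 · 11 = 160 → 6240 → 68640.
Reducing modulo 41: 68640 = 1674·41 + 6, so 11^27 ≡ 6.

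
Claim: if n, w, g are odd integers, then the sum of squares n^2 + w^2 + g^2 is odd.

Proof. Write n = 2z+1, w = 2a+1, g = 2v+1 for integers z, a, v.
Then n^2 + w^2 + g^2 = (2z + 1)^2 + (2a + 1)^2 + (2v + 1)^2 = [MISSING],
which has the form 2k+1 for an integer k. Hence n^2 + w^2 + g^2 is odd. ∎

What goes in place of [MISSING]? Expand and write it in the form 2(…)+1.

(2z + 1)^2 + (2a + 1)^2 + (2v + 1)^2 = 4a^2 + 4a + 4v^2 + 4v + 4z^2 + 4z + 3
= 2(2a^2 + 2a + 2v^2 + 2v + 2z^2 + 2z + 1) + 1.
Since 2a^2 + 2a + 2v^2 + 2v + 2z^2 + 2z + 1 is an integer, the sum of squares is of the form 2k+1 for an integer k.

2(2a^2 + 2a + 2v^2 + 2v + 2z^2 + 2z + 1) + 1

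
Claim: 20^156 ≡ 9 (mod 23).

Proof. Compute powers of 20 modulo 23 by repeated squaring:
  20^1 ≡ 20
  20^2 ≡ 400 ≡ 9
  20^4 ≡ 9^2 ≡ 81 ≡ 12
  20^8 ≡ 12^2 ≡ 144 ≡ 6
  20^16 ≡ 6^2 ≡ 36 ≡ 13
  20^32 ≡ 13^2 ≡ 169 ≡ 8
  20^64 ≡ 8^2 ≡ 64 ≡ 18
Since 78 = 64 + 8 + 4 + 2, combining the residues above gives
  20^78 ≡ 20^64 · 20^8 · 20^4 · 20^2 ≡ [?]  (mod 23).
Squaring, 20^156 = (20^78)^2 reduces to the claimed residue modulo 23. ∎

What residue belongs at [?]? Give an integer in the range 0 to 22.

3

Multiply the listed residues: 18 · 6 · 12 · 9 = 108 → 1296 → 11664.
Reducing modulo 23: 11664 = 507·23 + 3, so 20^78 ≡ 3.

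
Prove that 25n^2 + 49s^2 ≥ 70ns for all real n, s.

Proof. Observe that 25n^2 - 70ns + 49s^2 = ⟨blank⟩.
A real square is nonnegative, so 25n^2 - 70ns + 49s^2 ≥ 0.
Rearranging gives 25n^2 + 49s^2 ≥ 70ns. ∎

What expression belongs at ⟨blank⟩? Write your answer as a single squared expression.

(5n - 7s)^2

25n^2 - 70ns + 49s^2 is a perfect-square trinomial: the outer terms are (5n)^2 and (7s)^2, and the cross term is -2·5n·7s.
So 25n^2 - 70ns + 49s^2 = (5n - 7s)^2 ≥ 0.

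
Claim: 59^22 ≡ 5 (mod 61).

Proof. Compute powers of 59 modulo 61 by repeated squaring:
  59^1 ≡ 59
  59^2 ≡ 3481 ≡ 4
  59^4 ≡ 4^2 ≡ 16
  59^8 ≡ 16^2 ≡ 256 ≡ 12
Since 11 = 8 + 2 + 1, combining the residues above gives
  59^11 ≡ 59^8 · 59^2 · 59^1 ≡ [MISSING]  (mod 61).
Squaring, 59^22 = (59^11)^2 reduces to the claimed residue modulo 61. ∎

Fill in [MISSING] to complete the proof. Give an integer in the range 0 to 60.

Multiply the listed residues: 12 · 4 · 59 = 48 → 2832.
Reducing modulo 61: 2832 = 46·61 + 26, so 59^11 ≡ 26.

26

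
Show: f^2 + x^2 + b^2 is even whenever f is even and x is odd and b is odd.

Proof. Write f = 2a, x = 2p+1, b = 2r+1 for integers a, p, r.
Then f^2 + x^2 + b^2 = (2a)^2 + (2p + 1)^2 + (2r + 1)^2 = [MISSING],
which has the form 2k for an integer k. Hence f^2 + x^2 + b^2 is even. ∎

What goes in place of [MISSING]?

2(2a^2 + 2p^2 + 2p + 2r^2 + 2r + 1)

Expanding: (2a)^2 + (2p + 1)^2 + (2r + 1)^2 = 4a^2 + 4p^2 + 4p + 4r^2 + 4r + 2.
Every term is even; pulling out the factor of 2 gives 2(2a^2 + 2p^2 + 2p + 2r^2 + 2r + 1).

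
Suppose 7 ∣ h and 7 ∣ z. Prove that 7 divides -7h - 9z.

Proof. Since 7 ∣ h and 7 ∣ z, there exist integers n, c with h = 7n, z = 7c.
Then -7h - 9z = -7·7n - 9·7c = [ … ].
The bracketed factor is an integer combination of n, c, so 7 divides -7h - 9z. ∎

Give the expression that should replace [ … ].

Pull the common 7 out of every term: -7·7n - 9·7c = 7(-9c - 7n).
-9c - 7n is an integer, which exhibits the divisibility.

7(-9c - 7n)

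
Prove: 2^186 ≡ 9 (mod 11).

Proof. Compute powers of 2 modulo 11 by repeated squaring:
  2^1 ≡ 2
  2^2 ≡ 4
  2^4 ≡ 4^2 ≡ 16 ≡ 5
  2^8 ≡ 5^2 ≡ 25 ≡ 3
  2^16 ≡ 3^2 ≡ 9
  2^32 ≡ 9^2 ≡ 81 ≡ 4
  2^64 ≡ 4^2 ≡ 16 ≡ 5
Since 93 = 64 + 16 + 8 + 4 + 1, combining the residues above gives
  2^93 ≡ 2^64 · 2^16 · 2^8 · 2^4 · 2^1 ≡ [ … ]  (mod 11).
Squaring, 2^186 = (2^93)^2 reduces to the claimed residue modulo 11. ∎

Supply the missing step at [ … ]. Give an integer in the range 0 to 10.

8

Multiply the listed residues: 5 · 9 · 3 · 5 · 2 = 45 → 135 → 675 → 1350.
Reducing modulo 11: 1350 = 122·11 + 8, so 2^93 ≡ 8.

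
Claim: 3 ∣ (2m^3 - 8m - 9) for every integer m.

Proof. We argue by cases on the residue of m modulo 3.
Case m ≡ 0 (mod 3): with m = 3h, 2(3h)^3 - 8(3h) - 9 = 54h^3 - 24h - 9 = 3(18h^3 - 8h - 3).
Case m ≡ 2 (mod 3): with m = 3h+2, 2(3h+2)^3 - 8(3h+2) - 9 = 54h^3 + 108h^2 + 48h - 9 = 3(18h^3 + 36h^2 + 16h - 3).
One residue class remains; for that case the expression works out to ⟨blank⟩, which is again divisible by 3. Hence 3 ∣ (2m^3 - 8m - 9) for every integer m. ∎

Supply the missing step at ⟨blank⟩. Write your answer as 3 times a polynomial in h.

3(18h^3 + 18h^2 - 2h - 5)

The residues treated are {0, 2}, so the missing case is m ≡ 1 (mod 3); write m = 3h+1.
Then 2(3h+1)^3 - 8(3h+1) - 9 = 54h^3 + 54h^2 - 6h - 15 = 3(18h^3 + 18h^2 - 2h - 5).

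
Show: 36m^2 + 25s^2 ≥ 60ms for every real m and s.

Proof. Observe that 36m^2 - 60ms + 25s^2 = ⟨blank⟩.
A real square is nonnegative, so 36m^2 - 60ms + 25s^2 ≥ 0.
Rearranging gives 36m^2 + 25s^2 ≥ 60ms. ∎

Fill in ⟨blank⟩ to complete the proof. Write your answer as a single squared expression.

(6m - 5s)^2

36m^2 - 60ms + 25s^2 is a perfect-square trinomial: the outer terms are (6m)^2 and (5s)^2, and the cross term is -2·6m·5s.
So 36m^2 - 60ms + 25s^2 = (6m - 5s)^2 ≥ 0.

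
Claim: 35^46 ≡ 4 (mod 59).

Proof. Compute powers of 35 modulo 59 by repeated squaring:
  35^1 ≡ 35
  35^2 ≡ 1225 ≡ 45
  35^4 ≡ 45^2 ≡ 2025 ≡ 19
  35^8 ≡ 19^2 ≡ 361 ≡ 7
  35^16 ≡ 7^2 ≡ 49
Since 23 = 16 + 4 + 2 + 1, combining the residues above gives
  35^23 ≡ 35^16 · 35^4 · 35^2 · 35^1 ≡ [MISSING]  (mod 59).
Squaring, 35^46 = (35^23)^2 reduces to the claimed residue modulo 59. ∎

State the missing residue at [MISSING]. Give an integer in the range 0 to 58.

35^16 · 35^4 · 35^2 · 35^1 ≡ 49 · 19 · 45 · 35 = 1466325.
1466325 mod 59 = 57, so 35^23 ≡ 57 (mod 59).

57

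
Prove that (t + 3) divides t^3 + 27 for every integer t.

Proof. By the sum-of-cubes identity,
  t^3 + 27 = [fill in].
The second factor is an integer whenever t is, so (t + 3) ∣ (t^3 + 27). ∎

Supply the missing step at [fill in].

a^3 + b^3 = (a + b)(a^2 - ab + b^2). With a = t, b = 3:
t^3 + 27 = (t + 3)(t^2 - 3t + 9).

(t + 3)(t^2 - 3t + 9)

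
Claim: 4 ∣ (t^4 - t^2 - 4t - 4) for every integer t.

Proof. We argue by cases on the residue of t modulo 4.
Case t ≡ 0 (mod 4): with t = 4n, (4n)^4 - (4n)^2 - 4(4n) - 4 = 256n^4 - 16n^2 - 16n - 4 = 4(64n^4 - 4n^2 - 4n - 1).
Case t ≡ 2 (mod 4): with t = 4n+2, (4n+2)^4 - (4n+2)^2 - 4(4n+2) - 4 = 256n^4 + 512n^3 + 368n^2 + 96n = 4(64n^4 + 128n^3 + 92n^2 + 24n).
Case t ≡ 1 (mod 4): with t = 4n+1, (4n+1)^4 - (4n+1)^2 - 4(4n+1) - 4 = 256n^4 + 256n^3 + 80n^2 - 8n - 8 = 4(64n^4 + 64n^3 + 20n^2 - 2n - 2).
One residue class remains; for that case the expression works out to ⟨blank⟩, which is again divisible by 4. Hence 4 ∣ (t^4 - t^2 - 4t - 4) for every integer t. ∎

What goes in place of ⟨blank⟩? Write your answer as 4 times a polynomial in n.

The residues treated are {0, 2, 1}, so the missing case is t ≡ 3 (mod 4); write t = 4n+3.
Then (4n+3)^4 - (4n+3)^2 - 4(4n+3) - 4 = 256n^4 + 768n^3 + 848n^2 + 392n + 56 = 4(64n^4 + 192n^3 + 212n^2 + 98n + 14).

4(64n^4 + 192n^3 + 212n^2 + 98n + 14)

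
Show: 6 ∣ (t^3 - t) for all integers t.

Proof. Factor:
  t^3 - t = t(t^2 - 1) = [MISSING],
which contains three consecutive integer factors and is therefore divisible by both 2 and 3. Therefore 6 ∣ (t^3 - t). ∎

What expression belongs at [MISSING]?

t(t^2 - 1) = t(t - 1)(t + 1) = (t - 1)t(t + 1).
These three factors are consecutive integers, so their product is divisible by 6.

(t - 1)t(t + 1)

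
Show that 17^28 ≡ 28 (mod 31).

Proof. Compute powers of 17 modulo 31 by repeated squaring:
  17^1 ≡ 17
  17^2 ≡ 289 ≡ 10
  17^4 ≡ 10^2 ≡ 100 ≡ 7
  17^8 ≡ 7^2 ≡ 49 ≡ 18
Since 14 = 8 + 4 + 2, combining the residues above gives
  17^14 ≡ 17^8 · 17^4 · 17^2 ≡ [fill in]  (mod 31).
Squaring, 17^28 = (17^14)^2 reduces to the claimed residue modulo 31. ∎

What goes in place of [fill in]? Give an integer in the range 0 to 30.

20

17^8 · 17^4 · 17^2 ≡ 18 · 7 · 10 = 1260.
1260 mod 31 = 20, so 17^14 ≡ 20 (mod 31).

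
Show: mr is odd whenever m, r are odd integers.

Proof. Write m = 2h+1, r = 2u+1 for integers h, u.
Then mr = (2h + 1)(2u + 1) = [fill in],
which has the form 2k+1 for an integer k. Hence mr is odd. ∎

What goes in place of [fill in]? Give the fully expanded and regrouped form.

Expanding: (2h + 1)(2u + 1) = 4hu + 2h + 2u + 1.
Every term except the constant is even, so this is 2(2hu + h + u) + 1,
and 2hu + h + u ∈ ℤ gives the required form.

2(2hu + h + u) + 1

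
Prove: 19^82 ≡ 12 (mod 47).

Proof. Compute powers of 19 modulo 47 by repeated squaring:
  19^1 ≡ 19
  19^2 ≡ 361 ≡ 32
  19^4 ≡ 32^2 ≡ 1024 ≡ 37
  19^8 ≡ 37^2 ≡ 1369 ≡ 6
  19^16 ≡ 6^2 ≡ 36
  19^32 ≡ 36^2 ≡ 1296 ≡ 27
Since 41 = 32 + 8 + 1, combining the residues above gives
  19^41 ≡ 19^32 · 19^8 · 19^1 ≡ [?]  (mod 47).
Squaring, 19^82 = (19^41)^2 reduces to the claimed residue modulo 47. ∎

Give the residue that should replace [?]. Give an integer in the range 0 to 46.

19^32 · 19^8 · 19^1 ≡ 27 · 6 · 19 = 3078.
3078 mod 47 = 23, so 19^41 ≡ 23 (mod 47).

23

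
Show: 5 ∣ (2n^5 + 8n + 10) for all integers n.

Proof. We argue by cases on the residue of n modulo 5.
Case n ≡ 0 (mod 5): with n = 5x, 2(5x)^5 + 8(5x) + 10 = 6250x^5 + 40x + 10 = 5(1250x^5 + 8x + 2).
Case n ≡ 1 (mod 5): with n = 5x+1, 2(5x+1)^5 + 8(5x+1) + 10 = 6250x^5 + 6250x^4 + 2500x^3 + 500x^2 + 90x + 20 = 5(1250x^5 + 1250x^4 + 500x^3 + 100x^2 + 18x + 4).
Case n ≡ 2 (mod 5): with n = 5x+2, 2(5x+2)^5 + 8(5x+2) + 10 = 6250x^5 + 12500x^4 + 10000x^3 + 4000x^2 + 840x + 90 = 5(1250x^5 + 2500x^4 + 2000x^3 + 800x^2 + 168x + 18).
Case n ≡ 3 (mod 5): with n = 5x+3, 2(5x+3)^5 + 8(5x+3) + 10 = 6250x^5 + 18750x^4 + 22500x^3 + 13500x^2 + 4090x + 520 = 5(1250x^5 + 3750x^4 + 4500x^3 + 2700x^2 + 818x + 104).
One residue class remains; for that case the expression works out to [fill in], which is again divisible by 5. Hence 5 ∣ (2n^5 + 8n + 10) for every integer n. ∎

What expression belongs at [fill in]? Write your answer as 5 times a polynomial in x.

5(1250x^5 + 5000x^4 + 8000x^3 + 6400x^2 + 2568x + 418)

Only n ≡ 4 (mod 5) is unaccounted for. Put n = 5x+4:
2(5x+4)^5 + 8(5x+4) + 10 expands to 6250x^5 + 25000x^4 + 40000x^3 + 32000x^2 + 12840x + 2090,
and factoring out 5 leaves 5(1250x^5 + 5000x^4 + 8000x^3 + 6400x^2 + 2568x + 418).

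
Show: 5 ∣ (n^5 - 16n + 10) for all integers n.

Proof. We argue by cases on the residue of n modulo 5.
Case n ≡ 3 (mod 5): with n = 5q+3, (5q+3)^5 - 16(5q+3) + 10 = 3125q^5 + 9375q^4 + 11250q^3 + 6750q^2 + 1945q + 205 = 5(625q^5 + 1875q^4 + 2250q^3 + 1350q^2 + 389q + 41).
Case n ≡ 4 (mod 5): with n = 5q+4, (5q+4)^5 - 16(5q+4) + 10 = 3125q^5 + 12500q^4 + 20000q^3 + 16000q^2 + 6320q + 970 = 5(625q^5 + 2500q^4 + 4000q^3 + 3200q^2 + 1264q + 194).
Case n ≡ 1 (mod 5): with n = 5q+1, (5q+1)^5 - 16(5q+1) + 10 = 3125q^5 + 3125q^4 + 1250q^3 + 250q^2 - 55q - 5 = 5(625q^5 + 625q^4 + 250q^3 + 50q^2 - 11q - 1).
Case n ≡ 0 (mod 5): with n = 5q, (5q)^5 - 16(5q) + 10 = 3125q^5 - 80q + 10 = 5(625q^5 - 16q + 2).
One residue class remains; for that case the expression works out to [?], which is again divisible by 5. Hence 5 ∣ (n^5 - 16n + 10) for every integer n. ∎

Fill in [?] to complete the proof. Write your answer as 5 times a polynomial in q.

5(625q^5 + 1250q^4 + 1000q^3 + 400q^2 + 64q + 2)

Only n ≡ 2 (mod 5) is unaccounted for. Put n = 5q+2:
(5q+2)^5 - 16(5q+2) + 10 expands to 3125q^5 + 6250q^4 + 5000q^3 + 2000q^2 + 320q + 10,
and factoring out 5 leaves 5(625q^5 + 1250q^4 + 1000q^3 + 400q^2 + 64q + 2).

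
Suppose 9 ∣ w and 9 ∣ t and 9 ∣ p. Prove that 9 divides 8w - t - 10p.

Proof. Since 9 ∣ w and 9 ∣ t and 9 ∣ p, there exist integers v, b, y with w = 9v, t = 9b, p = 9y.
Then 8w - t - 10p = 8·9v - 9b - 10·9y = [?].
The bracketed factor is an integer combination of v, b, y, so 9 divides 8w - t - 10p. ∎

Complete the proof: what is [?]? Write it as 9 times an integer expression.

Each term has a factor of 9: 8·9v - 9b - 10·9y = 9·(-b + 8v - 10y).
Since -b + 8v - 10y is an integer, 9 ∣ (8w - t - 10p).

9(-b + 8v - 10y)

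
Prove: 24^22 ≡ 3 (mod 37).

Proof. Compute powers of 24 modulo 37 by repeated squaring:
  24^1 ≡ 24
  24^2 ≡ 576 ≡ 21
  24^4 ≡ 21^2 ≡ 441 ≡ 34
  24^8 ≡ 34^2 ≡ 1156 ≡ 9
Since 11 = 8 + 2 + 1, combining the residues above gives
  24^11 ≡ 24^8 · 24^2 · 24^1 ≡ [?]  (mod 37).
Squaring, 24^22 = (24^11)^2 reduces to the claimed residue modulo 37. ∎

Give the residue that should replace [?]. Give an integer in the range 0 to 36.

24^8 · 24^2 · 24^1 ≡ 9 · 21 · 24 = 4536.
4536 mod 37 = 22, so 24^11 ≡ 22 (mod 37).

22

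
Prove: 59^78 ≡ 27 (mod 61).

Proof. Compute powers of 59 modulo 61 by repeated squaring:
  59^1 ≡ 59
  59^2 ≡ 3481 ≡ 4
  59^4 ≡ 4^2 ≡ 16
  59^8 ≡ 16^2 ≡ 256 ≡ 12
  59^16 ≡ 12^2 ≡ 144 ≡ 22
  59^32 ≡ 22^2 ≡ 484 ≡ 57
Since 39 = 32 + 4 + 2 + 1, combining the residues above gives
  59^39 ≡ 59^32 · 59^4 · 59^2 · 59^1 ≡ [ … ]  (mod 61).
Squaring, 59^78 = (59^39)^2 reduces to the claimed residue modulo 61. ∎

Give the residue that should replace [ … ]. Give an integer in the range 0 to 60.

59^32 · 59^4 · 59^2 · 59^1 ≡ 57 · 16 · 4 · 59 = 215232.
215232 mod 61 = 24, so 59^39 ≡ 24 (mod 61).

24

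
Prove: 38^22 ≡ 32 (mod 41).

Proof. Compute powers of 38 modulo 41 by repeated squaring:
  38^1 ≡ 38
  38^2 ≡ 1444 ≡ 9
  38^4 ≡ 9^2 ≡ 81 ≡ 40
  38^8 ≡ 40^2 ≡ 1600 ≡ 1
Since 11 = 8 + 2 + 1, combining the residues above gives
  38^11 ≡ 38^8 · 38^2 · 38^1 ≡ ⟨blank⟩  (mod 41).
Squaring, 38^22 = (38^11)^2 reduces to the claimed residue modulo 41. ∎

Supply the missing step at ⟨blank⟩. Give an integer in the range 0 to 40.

14

38^8 · 38^2 · 38^1 ≡ 1 · 9 · 38 = 342.
342 mod 41 = 14, so 38^11 ≡ 14 (mod 41).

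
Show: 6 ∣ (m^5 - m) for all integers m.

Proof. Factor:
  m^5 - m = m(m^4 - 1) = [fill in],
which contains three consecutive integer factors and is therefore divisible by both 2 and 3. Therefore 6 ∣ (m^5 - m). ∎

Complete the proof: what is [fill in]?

(m - 1)m(m + 1)(m^2 + 1)

m^4 - 1 = (m^2 - 1)(m^2 + 1), and m^2 - 1 = (m-1)(m+1).
So m(m^4 - 1) = (m - 1)m(m + 1)(m^2 + 1).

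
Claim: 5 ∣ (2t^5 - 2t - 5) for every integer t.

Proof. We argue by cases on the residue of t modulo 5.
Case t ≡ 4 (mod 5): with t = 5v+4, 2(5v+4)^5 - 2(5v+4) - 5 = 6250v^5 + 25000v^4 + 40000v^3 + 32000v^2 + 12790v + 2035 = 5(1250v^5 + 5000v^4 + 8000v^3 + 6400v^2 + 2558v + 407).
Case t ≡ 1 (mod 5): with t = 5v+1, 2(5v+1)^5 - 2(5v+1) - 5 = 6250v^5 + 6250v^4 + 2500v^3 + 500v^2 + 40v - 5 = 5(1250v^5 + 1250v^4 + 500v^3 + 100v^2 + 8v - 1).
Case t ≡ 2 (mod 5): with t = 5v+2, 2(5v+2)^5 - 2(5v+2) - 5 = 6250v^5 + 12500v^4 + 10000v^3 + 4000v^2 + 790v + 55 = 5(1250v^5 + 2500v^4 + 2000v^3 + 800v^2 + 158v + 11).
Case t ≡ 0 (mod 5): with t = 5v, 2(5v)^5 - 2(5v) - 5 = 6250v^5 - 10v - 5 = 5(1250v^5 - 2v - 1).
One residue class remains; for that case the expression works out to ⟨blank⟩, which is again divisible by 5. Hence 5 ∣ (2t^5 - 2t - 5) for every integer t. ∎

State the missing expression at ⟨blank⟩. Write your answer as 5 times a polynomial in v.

5(1250v^5 + 3750v^4 + 4500v^3 + 2700v^2 + 808v + 95)

The residues treated are {4, 1, 2, 0}, so the missing case is t ≡ 3 (mod 5); write t = 5v+3.
Then 2(5v+3)^5 - 2(5v+3) - 5 = 6250v^5 + 18750v^4 + 22500v^3 + 13500v^2 + 4040v + 475 = 5(1250v^5 + 3750v^4 + 4500v^3 + 2700v^2 + 808v + 95).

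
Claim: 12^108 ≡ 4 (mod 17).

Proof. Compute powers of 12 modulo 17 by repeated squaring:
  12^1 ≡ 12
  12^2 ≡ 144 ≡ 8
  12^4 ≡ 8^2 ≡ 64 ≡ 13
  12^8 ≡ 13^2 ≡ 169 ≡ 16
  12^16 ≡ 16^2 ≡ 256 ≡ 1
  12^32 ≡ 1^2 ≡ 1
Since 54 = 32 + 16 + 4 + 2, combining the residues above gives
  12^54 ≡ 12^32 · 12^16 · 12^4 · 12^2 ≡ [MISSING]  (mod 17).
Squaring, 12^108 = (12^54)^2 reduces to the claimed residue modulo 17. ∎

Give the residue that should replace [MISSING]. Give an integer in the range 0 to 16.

Multiply the listed residues: 1 · 1 · 13 · 8 = 1 → 13 → 104.
Reducing modulo 17: 104 = 6·17 + 2, so 12^54 ≡ 2.

2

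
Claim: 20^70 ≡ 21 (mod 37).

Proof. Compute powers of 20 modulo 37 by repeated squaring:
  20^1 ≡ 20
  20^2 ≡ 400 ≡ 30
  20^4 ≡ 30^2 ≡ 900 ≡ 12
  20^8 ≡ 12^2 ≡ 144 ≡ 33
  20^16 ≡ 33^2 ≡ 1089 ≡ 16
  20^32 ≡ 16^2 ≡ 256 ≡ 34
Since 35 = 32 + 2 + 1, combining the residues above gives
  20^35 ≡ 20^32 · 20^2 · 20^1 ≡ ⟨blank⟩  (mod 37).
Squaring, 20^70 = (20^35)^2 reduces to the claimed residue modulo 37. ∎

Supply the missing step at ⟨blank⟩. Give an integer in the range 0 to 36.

20^32 · 20^2 · 20^1 ≡ 34 · 30 · 20 = 20400.
20400 mod 37 = 13, so 20^35 ≡ 13 (mod 37).

13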